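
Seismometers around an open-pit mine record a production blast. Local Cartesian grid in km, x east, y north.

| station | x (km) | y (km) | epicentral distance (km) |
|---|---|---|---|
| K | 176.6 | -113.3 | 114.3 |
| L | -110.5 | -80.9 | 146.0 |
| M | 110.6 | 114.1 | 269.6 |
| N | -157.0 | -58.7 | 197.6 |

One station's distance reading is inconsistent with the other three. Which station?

Solve using three stations at a time. Using L, M, N (subtract circle equations pairwise → linear system) gives (x, y) ≈ (22.9, -141.0).
Distances from that point to each station vs reported:
  K: calculated 156.2 vs reported 114.3 → residual 41.9 km
  L: calculated 146.3 vs reported 146.0 → residual 0.3 km
  M: calculated 269.8 vs reported 269.6 → residual 0.2 km
  N: calculated 197.8 vs reported 197.6 → residual 0.2 km
L, M, N are mutually consistent (residuals ≈ 0); K is off by 41.9 km.

K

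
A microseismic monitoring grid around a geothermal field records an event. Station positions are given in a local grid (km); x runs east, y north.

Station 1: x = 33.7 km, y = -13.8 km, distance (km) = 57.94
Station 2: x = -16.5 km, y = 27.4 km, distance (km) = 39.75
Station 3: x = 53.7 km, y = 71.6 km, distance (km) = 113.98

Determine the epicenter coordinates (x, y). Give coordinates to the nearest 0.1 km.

-24.2 km east, -11.6 km north

Circle about each station: (x − 33.7)² + (y + 13.8)² = 57.94²; (x + 16.5)² + (y − 27.4)² = 39.75²; (x − 53.7)² + (y − 71.6)² = 113.98².
Subtracting pairs of circle equations eliminates x²+y² and gives linear equations (the radical axes):
-100.4 x + 82.4 y = 1473.86
40.0 x + 170.8 y = -2950.28
Solving the 2×2 system: x ≈ -24.2, y ≈ -11.6 km.
Check against Station 1 (with the unrounded x, y): √((x − 33.7)²+(y + 13.8)²) = 57.95 ≈ 57.94 km. ✓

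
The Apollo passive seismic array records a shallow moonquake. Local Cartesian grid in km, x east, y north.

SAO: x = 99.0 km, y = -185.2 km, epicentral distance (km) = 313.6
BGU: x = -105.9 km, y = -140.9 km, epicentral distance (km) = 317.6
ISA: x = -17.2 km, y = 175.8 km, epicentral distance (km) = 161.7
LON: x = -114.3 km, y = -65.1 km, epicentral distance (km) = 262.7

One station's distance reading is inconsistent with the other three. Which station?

Solve using three stations at a time. Using SAO, BGU, LON (subtract circle equations pairwise → linear system) gives (x, y) ≈ (65.3, 126.6).
Distances from that point to each station vs reported:
  SAO: calculated 313.6 vs reported 313.6 → residual 0.0 km
  BGU: calculated 317.6 vs reported 317.6 → residual 0.0 km
  ISA: calculated 96.1 vs reported 161.7 → residual 65.6 km
  LON: calculated 262.7 vs reported 262.7 → residual 0.0 km
SAO, BGU, LON are mutually consistent (residuals ≈ 0); ISA is off by 65.6 km.

ISA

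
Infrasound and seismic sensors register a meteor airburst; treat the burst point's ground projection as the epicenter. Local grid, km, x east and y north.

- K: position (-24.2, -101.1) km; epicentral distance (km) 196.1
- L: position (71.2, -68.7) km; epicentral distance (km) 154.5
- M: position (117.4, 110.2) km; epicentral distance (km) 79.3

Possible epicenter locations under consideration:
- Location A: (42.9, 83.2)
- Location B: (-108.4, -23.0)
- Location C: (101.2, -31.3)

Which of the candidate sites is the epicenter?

For each candidate, compare |candidate − station| to the reported distance:
Location A: residuals K 0.0, L 0.0, M 0.1 → max 0.1 km
Location B: residuals K 81.3, L 30.8, M 182.9 → max 182.9 km
Location C: residuals K 52.6, L 106.6, M 63.1 → max 106.6 km
Only Location A has all residuals ≈ 0.

Location A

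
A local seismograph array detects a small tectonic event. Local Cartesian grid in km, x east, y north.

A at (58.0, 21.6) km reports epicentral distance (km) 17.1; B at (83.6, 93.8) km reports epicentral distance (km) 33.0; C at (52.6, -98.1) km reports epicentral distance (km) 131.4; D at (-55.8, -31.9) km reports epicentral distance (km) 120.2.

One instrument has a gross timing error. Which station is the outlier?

Solve using three stations at a time. Using A, C, D (subtract circle equations pairwise → linear system) gives (x, y) ≈ (45.3, 33.1).
Distances from that point to each station vs reported:
  A: calculated 17.1 vs reported 17.1 → residual 0.0 km
  B: calculated 71.8 vs reported 33.0 → residual 38.8 km
  C: calculated 131.4 vs reported 131.4 → residual 0.0 km
  D: calculated 120.2 vs reported 120.2 → residual 0.0 km
A, C, D are mutually consistent (residuals ≈ 0); B is off by 38.8 km.

B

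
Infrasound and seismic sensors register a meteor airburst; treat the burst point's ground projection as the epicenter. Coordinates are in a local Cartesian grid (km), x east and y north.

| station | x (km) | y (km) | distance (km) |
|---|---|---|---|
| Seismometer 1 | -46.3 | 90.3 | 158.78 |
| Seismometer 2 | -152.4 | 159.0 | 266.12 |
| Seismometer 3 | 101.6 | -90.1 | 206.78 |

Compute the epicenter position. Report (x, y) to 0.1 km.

Circle about each station: (x + 46.3)² + (y − 90.3)² = 158.78²; (x + 152.4)² + (y − 159.0)² = 266.12²; (x − 101.6)² + (y + 90.1)² = 206.78².
Subtracting the Seismometer 1 equation from the Seismometer 2 and Seismometer 3 equations removes the quadratic terms:
-212.2 x + 137.4 y = -7399.79
295.8 x − 360.8 y = -9404.09
Solving the 2×2 system: x ≈ 110.3, y ≈ 116.5 km.
Check against Seismometer 1 (with the unrounded x, y): √((x + 46.3)²+(y − 90.3)²) = 158.78 ≈ 158.78 km. ✓

(110.3, 116.5)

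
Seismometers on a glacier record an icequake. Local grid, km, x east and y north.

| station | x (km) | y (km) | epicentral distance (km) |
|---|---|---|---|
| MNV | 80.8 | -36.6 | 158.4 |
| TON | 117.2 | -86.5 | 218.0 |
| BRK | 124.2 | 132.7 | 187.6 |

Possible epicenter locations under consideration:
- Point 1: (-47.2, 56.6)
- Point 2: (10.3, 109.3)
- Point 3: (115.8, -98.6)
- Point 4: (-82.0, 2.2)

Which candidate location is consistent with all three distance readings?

For each candidate, compare |candidate − station| to the reported distance:
Point 1: residuals MNV 0.1, TON 0.0, BRK 0.1 → max 0.1 km
Point 2: residuals MNV 3.6, TON 5.1, BRK 71.3 → max 71.3 km
Point 3: residuals MNV 87.2, TON 205.8, BRK 43.9 → max 205.8 km
Point 4: residuals MNV 9.0, TON 0.1, BRK 56.4 → max 56.4 km
Only Point 1 has all residuals ≈ 0.

Point 1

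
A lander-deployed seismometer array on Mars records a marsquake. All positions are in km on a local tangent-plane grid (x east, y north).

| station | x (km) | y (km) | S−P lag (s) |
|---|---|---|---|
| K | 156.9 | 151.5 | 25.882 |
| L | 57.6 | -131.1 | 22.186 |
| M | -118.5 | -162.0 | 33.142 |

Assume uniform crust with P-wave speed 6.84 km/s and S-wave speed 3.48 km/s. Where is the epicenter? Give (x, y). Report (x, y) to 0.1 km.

Distance from S−P lag: d = Δt · v_P v_S / (v_P − v_S) = Δt · (6.84·3.48)/(6.84−3.48) ≈ 7.0843·Δt.
So d_K = 183.36, d_L = 157.17, d_M = 234.79 km.
Circle about each station: (x − 156.9)² + (y − 151.5)² = 183.36²; (x − 57.6)² + (y + 131.1)² = 157.17²; (x + 118.5)² + (y + 162.0)² = 234.79².
Subtracting the K equation from the L and M equations removes the quadratic terms:
-198.6 x − 565.2 y = -18146.41
-550.8 x − 627.0 y = -28789.06
Solving the 2×2 system: x ≈ 26.2, y ≈ 22.9 km.

x ≈ 26.2 km, y ≈ 22.9 km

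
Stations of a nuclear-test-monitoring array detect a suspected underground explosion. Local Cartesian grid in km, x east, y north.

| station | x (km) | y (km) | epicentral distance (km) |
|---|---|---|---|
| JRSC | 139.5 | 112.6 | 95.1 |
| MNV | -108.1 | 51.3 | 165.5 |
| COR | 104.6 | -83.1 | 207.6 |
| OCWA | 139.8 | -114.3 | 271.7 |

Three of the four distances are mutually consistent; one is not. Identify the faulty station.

OCWA

Solve using three stations at a time. Using JRSC, MNV, COR (subtract circle equations pairwise → linear system) gives (x, y) ≈ (44.4, 115.6).
Distances from that point to each station vs reported:
  JRSC: calculated 95.1 vs reported 95.1 → residual 0.0 km
  MNV: calculated 165.5 vs reported 165.5 → residual 0.0 km
  COR: calculated 207.6 vs reported 207.6 → residual 0.0 km
  OCWA: calculated 248.9 vs reported 271.7 → residual 22.8 km
JRSC, MNV, COR are mutually consistent (residuals ≈ 0); OCWA is off by 22.8 km.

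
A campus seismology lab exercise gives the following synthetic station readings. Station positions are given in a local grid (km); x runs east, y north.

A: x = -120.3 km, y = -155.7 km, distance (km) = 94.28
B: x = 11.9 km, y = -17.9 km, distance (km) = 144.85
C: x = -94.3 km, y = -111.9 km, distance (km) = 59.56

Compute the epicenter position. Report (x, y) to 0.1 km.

x ≈ -126.2 km, y ≈ -61.6 km

Circle about each station: (x + 120.3)² + (y + 155.7)² = 94.28²; (x − 11.9)² + (y + 17.9)² = 144.85²; (x + 94.3)² + (y + 111.9)² = 59.56².
Subtracting the A equation from the B and C equations removes the quadratic terms:
264.4 x + 275.6 y = -50345.36
52.0 x + 87.6 y = -11959.16
Solving the 2×2 system: x ≈ -126.2, y ≈ -61.6 km.
Check against A (with the unrounded x, y): √((x + 120.3)²+(y + 155.7)²) = 94.27 ≈ 94.28 km. ✓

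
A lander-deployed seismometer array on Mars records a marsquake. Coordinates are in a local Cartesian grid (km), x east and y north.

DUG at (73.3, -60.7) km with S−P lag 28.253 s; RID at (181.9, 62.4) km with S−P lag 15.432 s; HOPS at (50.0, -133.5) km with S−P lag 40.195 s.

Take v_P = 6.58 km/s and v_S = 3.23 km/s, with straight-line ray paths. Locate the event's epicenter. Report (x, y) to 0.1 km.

(100.3, 116.5)

Distance from S−P lag: d = Δt · v_P v_S / (v_P − v_S) = Δt · (6.58·3.23)/(6.58−3.23) ≈ 6.3443·Δt.
So d_DUG = 179.25, d_RID = 97.91, d_HOPS = 255.01 km.
Circle about each station: (x − 73.3)² + (y + 60.7)² = 179.25²; (x − 181.9)² + (y − 62.4)² = 97.91²; (x − 50.0)² + (y + 133.5)² = 255.01².
Subtracting the DUG equation from the RID and HOPS equations removes the quadratic terms:
217.2 x + 246.2 y = 50468.18
-46.6 x − 145.6 y = -21634.67
Solving the 2×2 system: x ≈ 100.3, y ≈ 116.5 km.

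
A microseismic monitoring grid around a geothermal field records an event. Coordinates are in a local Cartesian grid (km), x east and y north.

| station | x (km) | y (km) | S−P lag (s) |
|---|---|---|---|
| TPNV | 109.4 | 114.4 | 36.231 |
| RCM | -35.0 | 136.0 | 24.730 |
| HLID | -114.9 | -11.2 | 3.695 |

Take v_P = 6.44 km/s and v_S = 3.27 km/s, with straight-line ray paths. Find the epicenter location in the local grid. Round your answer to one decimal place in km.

(-91.4, -18.3)

Distance from S−P lag: d = Δt · v_P v_S / (v_P − v_S) = Δt · (6.44·3.27)/(6.44−3.27) ≈ 6.6432·Δt.
So d_TPNV = 240.69, d_RCM = 164.29, d_HLID = 24.55 km.
Circle about each station: (x − 109.4)² + (y − 114.4)² = 240.69²; (x + 35.0)² + (y − 136.0)² = 164.29²; (x + 114.9)² + (y + 11.2)² = 24.55².
Subtracting pairs of circle equations eliminates x²+y² and gives linear equations (the radical axes):
-288.8 x + 43.2 y = 25605.75
-448.6 x − 251.2 y = 45600.70
Solving the 2×2 system: x ≈ -91.4, y ≈ -18.3 km.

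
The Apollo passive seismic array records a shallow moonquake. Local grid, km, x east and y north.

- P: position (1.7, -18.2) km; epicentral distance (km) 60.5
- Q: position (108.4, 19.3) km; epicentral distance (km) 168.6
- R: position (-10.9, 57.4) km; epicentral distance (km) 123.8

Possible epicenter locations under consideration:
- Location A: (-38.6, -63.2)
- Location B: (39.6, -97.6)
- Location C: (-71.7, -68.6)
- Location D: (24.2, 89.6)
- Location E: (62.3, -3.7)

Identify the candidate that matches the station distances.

For each candidate, compare |candidate − station| to the reported distance:
Location A: residuals P 0.1, Q 0.0, R 0.1 → max 0.1 km
Location B: residuals P 27.5, Q 33.0, R 39.2 → max 39.2 km
Location C: residuals P 28.5, Q 31.8, R 16.1 → max 31.8 km
Location D: residuals P 49.6, Q 58.9, R 76.2 → max 76.2 km
Location E: residuals P 1.8, Q 117.1, R 28.5 → max 117.1 km
Only Location A has all residuals ≈ 0.

Location A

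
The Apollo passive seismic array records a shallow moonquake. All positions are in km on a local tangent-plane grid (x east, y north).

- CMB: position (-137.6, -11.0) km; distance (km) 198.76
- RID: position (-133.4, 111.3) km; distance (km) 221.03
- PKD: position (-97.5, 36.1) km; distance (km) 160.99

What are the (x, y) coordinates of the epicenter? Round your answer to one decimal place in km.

(60.5, 5.2)

Circle about each station: (x + 137.6)² + (y + 11.0)² = 198.76²; (x + 133.4)² + (y − 111.3)² = 221.03²; (x + 97.5)² + (y − 36.1)² = 160.99².
Subtracting the CMB equation from the RID and PKD equations removes the quadratic terms:
8.4 x + 244.6 y = 1779.77
80.2 x + 94.2 y = 5342.46
Solving the 2×2 system: x ≈ 60.5, y ≈ 5.2 km.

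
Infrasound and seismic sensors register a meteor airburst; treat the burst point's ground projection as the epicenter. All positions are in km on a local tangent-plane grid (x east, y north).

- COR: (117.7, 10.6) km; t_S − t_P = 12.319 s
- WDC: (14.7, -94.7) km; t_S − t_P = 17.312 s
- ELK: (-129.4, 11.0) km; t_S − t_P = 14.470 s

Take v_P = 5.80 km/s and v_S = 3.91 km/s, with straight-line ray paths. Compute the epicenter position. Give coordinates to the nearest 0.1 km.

(11.1, 113.0)

Distance from S−P lag: d = Δt · v_P v_S / (v_P − v_S) = Δt · (5.80·3.91)/(5.80−3.91) ≈ 11.9989·Δt.
So d_COR = 147.81, d_WDC = 207.73, d_ELK = 173.62 km.
Circle about each station: (x − 117.7)² + (y − 10.6)² = 147.81²; (x − 14.7)² + (y + 94.7)² = 207.73²; (x + 129.4)² + (y − 11.0)² = 173.62².
Subtracting the COR equation from the WDC and ELK equations removes the quadratic terms:
-206.0 x − 210.6 y = -26085.43
-494.2 x + 0.8 y = -5396.40
Solving the 2×2 system: x ≈ 11.1, y ≈ 113.0 km.
Check against COR (with the unrounded x, y): √((x − 117.7)²+(y − 10.6)²) = 147.82 ≈ 147.81 km. ✓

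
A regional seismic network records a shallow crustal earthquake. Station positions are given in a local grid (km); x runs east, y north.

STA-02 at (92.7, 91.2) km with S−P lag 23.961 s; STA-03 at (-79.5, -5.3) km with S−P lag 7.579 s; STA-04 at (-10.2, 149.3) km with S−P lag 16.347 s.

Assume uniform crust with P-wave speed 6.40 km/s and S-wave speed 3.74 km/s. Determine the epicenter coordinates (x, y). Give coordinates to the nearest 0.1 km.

Distance from S−P lag: d = Δt · v_P v_S / (v_P − v_S) = Δt · (6.40·3.74)/(6.40−3.74) ≈ 8.9985·Δt.
So d_STA-02 = 215.61, d_STA-03 = 68.20, d_STA-04 = 147.10 km.
Circle about each station: (x − 92.7)² + (y − 91.2)² = 215.61²; (x + 79.5)² + (y + 5.3)² = 68.20²; (x + 10.2)² + (y − 149.3)² = 147.10².
Subtracting pairs of circle equations eliminates x²+y² and gives linear equations (the radical axes):
-344.4 x − 193.0 y = 31274.04
-205.8 x + 116.2 y = 30333.06
Solving the 2×2 system: x ≈ -119.0, y ≈ 50.3 km.

x ≈ -119.0 km, y ≈ 50.3 km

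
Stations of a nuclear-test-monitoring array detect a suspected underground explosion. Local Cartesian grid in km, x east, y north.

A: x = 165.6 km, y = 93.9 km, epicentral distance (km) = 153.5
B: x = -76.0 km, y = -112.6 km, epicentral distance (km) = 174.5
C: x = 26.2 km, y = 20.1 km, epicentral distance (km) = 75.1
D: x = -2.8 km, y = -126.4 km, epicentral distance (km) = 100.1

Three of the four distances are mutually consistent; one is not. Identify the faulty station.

Solve using three stations at a time. Using A, B, C (subtract circle equations pairwise → linear system) gives (x, y) ≈ (79.3, -33.0).
Distances from that point to each station vs reported:
  A: calculated 153.5 vs reported 153.5 → residual 0.0 km
  B: calculated 174.5 vs reported 174.5 → residual 0.0 km
  C: calculated 75.1 vs reported 75.1 → residual 0.0 km
  D: calculated 124.3 vs reported 100.1 → residual 24.2 km
A, B, C are mutually consistent (residuals ≈ 0); D is off by 24.2 km.

D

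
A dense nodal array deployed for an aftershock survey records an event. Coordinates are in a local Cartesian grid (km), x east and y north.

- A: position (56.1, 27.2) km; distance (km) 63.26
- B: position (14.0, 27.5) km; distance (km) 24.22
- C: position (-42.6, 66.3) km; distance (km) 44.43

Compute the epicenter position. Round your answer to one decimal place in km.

Circle about each station: (x − 56.1)² + (y − 27.2)² = 63.26²; (x − 14.0)² + (y − 27.5)² = 24.22²; (x + 42.6)² + (y − 66.3)² = 44.43².
Subtracting pairs of circle equations eliminates x²+y² and gives linear equations (the radical axes):
-84.2 x + 0.6 y = 480.42
-197.4 x + 78.2 y = 4351.20
Solving the 2×2 system: x ≈ -5.4, y ≈ 42.0 km.

(-5.4, 42.0)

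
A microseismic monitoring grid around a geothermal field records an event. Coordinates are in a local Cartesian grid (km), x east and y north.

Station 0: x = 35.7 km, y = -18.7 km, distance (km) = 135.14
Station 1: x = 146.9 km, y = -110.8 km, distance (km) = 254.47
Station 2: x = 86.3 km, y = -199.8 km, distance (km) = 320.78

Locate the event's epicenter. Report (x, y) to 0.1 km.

(32.3, 116.4)

Circle about each station: (x − 35.7)² + (y + 18.7)² = 135.14²; (x − 146.9)² + (y + 110.8)² = 254.47²; (x − 86.3)² + (y + 199.8)² = 320.78².
Subtracting the Station 0 equation from the Station 1 and Station 2 equations removes the quadratic terms:
222.4 x − 184.2 y = -14260.09
101.2 x − 362.2 y = -38893.44
Solving the 2×2 system: x ≈ 32.3, y ≈ 116.4 km.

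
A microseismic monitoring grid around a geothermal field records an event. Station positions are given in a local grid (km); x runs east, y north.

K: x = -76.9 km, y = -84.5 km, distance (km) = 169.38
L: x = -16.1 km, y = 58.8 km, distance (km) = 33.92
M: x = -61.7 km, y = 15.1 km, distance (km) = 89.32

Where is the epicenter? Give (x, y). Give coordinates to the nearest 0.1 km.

x ≈ 17.7 km, y ≈ 56.0 km

Circle about each station: (x + 76.9)² + (y + 84.5)² = 169.38²; (x + 16.1)² + (y − 58.8)² = 33.92²; (x + 61.7)² + (y − 15.1)² = 89.32².
Subtracting pairs of circle equations eliminates x²+y² and gives linear equations (the radical axes):
121.6 x + 286.6 y = 18201.81
30.4 x + 199.2 y = 11692.56
Solving the 2×2 system: x ≈ 17.7, y ≈ 56.0 km.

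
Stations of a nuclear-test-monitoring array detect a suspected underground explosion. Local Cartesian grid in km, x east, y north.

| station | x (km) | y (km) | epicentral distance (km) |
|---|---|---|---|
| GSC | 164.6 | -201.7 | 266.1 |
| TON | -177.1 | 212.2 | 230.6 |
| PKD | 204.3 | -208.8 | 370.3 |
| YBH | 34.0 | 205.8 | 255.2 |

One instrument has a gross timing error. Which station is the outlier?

Solve using three stations at a time. Using TON, PKD, YBH (subtract circle equations pairwise → linear system) gives (x, y) ≈ (-106.4, -7.3).
Distances from that point to each station vs reported:
  GSC: calculated 333.5 vs reported 266.1 → residual 67.4 km
  TON: calculated 230.6 vs reported 230.6 → residual 0.0 km
  PKD: calculated 370.3 vs reported 370.3 → residual 0.0 km
  YBH: calculated 255.2 vs reported 255.2 → residual 0.0 km
TON, PKD, YBH are mutually consistent (residuals ≈ 0); GSC is off by 67.4 km.

GSC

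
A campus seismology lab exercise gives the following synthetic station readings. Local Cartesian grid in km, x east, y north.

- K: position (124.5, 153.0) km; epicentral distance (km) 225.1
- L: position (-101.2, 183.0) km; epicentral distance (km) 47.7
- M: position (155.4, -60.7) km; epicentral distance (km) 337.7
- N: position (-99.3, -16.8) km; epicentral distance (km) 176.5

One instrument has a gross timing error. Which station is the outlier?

Solve using three stations at a time. Using K, M, N (subtract circle equations pairwise → linear system) gives (x, y) ≈ (-100.5, 159.7).
Distances from that point to each station vs reported:
  K: calculated 225.1 vs reported 225.1 → residual 0.0 km
  L: calculated 23.4 vs reported 47.7 → residual 24.3 km
  M: calculated 337.7 vs reported 337.7 → residual 0.0 km
  N: calculated 176.5 vs reported 176.5 → residual 0.0 km
K, M, N are mutually consistent (residuals ≈ 0); L is off by 24.3 km.

L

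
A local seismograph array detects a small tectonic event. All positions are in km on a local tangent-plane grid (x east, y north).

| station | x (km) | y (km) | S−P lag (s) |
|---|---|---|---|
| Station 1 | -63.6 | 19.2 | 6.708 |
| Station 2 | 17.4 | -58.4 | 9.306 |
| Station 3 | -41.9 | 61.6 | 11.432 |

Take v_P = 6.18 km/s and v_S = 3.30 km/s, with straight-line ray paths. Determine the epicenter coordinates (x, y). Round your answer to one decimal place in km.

Distance from S−P lag: d = Δt · v_P v_S / (v_P − v_S) = Δt · (6.18·3.30)/(6.18−3.30) ≈ 7.0812·Δt.
So d_Station 1 = 47.50, d_Station 2 = 65.90, d_Station 3 = 80.95 km.
Circle about each station: (x + 63.6)² + (y − 19.2)² = 47.50²; (x − 17.4)² + (y + 58.4)² = 65.90²; (x + 41.9)² + (y − 61.6)² = 80.95².
Subtracting the Station 1 equation from the Station 2 and Station 3 equations removes the quadratic terms:
162.0 x − 155.2 y = -2786.84
43.4 x + 84.8 y = -3160.08
Solving the 2×2 system: x ≈ -35.5, y ≈ -19.1 km.
Check against Station 1 (with the unrounded x, y): √((x + 63.6)²+(y − 19.2)²) = 47.50 ≈ 47.50 km. ✓

x ≈ -35.5 km, y ≈ -19.1 km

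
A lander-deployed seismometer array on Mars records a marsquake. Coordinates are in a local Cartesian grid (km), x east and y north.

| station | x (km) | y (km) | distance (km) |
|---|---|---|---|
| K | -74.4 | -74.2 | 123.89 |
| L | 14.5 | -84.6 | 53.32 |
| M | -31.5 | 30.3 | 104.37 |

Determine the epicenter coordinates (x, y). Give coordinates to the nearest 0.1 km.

(44.9, -40.8)

Circle about each station: (x + 74.4)² + (y + 74.2)² = 123.89²; (x − 14.5)² + (y + 84.6)² = 53.32²; (x + 31.5)² + (y − 30.3)² = 104.37².
Subtracting pairs of circle equations eliminates x²+y² and gives linear equations (the radical axes):
177.8 x − 20.8 y = 8832.12
85.8 x + 209.0 y = -4675.02
Solving the 2×2 system: x ≈ 44.9, y ≈ -40.8 km.
Check against K (with the unrounded x, y): √((x + 74.4)²+(y + 74.2)²) = 123.89 ≈ 123.89 km. ✓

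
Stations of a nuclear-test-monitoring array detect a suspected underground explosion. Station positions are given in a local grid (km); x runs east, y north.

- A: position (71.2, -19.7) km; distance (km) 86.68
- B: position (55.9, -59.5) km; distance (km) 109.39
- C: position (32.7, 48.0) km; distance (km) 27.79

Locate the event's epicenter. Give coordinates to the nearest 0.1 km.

x ≈ 6.7 km, y ≈ 38.2 km

Circle about each station: (x − 71.2)² + (y + 19.7)² = 86.68²; (x − 55.9)² + (y + 59.5)² = 109.39²; (x − 32.7)² + (y − 48.0)² = 27.79².
Subtracting the A equation from the B and C equations removes the quadratic terms:
-30.6 x − 79.6 y = -3245.22
-77.0 x + 135.4 y = 4656.90
Solving the 2×2 system: x ≈ 6.7, y ≈ 38.2 km.
Check against A (with the unrounded x, y): √((x − 71.2)²+(y + 19.7)²) = 86.68 ≈ 86.68 km. ✓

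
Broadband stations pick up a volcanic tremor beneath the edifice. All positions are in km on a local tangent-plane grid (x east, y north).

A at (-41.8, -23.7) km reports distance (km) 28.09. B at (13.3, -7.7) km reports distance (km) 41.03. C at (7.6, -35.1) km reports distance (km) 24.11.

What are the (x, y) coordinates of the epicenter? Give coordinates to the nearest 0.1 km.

x ≈ -16.5 km, y ≈ -35.9 km

Circle about each station: (x + 41.8)² + (y + 23.7)² = 28.09²; (x − 13.3)² + (y + 7.7)² = 41.03²; (x − 7.6)² + (y + 35.1)² = 24.11².
Subtracting the A equation from the B and C equations removes the quadratic terms:
110.2 x + 32.0 y = -2967.16
98.8 x − 22.8 y = -811.40
Solving the 2×2 system: x ≈ -16.5, y ≈ -35.9 km.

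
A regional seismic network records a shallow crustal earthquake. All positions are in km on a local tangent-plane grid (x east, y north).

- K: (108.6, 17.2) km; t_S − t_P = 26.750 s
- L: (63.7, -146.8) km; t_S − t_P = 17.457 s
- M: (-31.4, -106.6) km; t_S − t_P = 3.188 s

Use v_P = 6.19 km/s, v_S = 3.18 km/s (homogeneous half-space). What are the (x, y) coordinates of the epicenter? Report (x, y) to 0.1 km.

x ≈ -32.8 km, y ≈ -85.8 km

Distance from S−P lag: d = Δt · v_P v_S / (v_P − v_S) = Δt · (6.19·3.18)/(6.19−3.18) ≈ 6.5396·Δt.
So d_K = 174.93, d_L = 114.16, d_M = 20.85 km.
Circle about each station: (x − 108.6)² + (y − 17.2)² = 174.93²; (x − 63.7)² + (y + 146.8)² = 114.16²; (x + 31.4)² + (y + 106.6)² = 20.85².
Subtracting the K equation from the L and M equations removes the quadratic terms:
-89.8 x − 328.0 y = 31086.13
-280.0 x − 247.6 y = 30425.50
Solving the 2×2 system: x ≈ -32.8, y ≈ -85.8 km.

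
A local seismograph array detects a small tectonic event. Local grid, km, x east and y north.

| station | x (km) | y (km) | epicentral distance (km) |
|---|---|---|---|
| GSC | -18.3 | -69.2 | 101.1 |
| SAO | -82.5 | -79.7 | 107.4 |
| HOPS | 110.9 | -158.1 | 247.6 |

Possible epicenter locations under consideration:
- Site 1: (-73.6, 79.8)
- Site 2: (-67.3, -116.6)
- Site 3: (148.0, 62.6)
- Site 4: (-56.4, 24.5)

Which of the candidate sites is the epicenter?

Site 4

For each candidate, compare |candidate − station| to the reported distance:
Site 1: residuals GSC 57.8, SAO 52.3, HOPS 53.5 → max 57.8 km
Site 2: residuals GSC 32.9, SAO 67.5, HOPS 64.6 → max 67.5 km
Site 3: residuals GSC 111.1, SAO 163.5, HOPS 23.8 → max 163.5 km
Site 4: residuals GSC 0.0, SAO 0.0, HOPS 0.1 → max 0.1 km
Only Site 4 has all residuals ≈ 0.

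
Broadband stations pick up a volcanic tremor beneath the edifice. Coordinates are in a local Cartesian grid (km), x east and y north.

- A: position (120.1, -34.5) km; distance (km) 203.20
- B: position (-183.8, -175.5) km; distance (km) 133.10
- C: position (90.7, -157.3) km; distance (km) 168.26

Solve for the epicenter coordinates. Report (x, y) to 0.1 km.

Circle about each station: (x − 120.1)² + (y + 34.5)² = 203.20²; (x + 183.8)² + (y + 175.5)² = 133.10²; (x − 90.7)² + (y + 157.3)² = 168.26².
Subtracting the A equation from the B and C equations removes the quadratic terms:
-607.8 x − 282.0 y = 72543.06
-58.8 x − 245.6 y = 30334.33
Solving the 2×2 system: x ≈ -69.8, y ≈ -106.8 km.

-69.8 km east, -106.8 km north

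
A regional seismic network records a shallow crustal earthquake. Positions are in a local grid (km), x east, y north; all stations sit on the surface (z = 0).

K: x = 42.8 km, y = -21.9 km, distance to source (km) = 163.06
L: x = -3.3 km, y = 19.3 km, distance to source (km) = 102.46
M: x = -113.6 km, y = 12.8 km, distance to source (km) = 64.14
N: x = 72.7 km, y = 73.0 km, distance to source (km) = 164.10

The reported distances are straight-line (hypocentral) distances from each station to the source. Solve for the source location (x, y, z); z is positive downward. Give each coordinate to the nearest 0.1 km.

Each station gives a sphere (x−x_i)² + (y−y_i)² + z² = d_i² (stations at z=0).
Subtracting the K sphere from L and M: z² cancels, leaving linear equations in x and y:
-92.2 x + 82.4 y = 14162.44
-312.8 x + 69.4 y = 33231.97
Solving: x ≈ -90.599, y ≈ 70.501 km (keep extra digits for the depth step; rounded: -90.6, 70.5).
Then from the K sphere: z² = 163.06² − (x − 42.8)² − (y + 21.9)² with x = -90.599, y = 70.501, so z ≈ 15.979 ≈ 16.0 km.

(-90.6, 70.5, 16.0)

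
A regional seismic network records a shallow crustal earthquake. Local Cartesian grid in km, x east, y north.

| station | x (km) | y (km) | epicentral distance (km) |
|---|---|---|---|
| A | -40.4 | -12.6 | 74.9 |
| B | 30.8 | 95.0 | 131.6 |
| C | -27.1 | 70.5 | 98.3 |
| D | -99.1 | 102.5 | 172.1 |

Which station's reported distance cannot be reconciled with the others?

Solve using three stations at a time. Using A, C, D (subtract circle equations pairwise → linear system) gives (x, y) ≈ (34.2, -6.3).
Distances from that point to each station vs reported:
  A: calculated 74.9 vs reported 74.9 → residual 0.0 km
  B: calculated 101.4 vs reported 131.6 → residual 30.2 km
  C: calculated 98.3 vs reported 98.3 → residual 0.0 km
  D: calculated 172.1 vs reported 172.1 → residual 0.0 km
A, C, D are mutually consistent (residuals ≈ 0); B is off by 30.2 km.

B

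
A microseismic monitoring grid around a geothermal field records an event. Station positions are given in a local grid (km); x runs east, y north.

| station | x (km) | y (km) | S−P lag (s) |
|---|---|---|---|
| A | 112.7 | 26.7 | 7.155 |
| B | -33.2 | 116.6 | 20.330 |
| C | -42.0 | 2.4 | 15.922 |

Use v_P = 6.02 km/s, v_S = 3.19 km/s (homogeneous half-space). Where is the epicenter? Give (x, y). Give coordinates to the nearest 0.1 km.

64.7 km east, 19.4 km north

Distance from S−P lag: d = Δt · v_P v_S / (v_P − v_S) = Δt · (6.02·3.19)/(6.02−3.19) ≈ 6.7858·Δt.
So d_A = 48.55, d_B = 137.96, d_C = 108.04 km.
Circle about each station: (x − 112.7)² + (y − 26.7)² = 48.55²; (x + 33.2)² + (y − 116.6)² = 137.96²; (x + 42.0)² + (y − 2.4)² = 108.04².
Subtracting the A equation from the B and C equations removes the quadratic terms:
-291.8 x + 179.8 y = -15392.24
-309.4 x − 48.6 y = -20959.96
Solving the 2×2 system: x ≈ 64.7, y ≈ 19.4 km.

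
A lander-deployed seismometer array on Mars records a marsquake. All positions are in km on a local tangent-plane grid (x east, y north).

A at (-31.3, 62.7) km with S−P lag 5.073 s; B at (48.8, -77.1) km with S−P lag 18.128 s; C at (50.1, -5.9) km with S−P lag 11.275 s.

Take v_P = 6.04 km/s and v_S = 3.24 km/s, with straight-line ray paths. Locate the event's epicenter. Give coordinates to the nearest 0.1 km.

x ≈ -20.6 km, y ≈ 28.9 km

Distance from S−P lag: d = Δt · v_P v_S / (v_P − v_S) = Δt · (6.04·3.24)/(6.04−3.24) ≈ 6.9891·Δt.
So d_A = 35.46, d_B = 126.70, d_C = 78.80 km.
Circle about each station: (x + 31.3)² + (y − 62.7)² = 35.46²; (x − 48.8)² + (y + 77.1)² = 126.70²; (x − 50.1)² + (y + 5.9)² = 78.80².
Subtracting the A equation from the B and C equations removes the quadratic terms:
160.2 x − 279.6 y = -11380.61
162.8 x − 137.2 y = -7318.19
Solving the 2×2 system: x ≈ -20.6, y ≈ 28.9 km.
Check against A (with the unrounded x, y): √((x + 31.3)²+(y − 62.7)²) = 35.45 ≈ 35.46 km. ✓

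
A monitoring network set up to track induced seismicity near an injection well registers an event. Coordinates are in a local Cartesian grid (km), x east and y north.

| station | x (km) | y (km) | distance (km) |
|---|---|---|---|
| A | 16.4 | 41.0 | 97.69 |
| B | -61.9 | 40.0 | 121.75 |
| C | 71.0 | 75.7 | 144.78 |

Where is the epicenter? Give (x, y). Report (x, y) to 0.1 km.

Circle about each station: (x − 16.4)² + (y − 41.0)² = 97.69²; (x + 61.9)² + (y − 40.0)² = 121.75²; (x − 71.0)² + (y − 75.7)² = 144.78².
Subtracting pairs of circle equations eliminates x²+y² and gives linear equations (the radical axes):
-156.6 x − 2.0 y = -1798.08
109.2 x + 69.4 y = -2596.38
Solving the 2×2 system: x ≈ 12.2, y ≈ -56.6 km.

(12.2, -56.6)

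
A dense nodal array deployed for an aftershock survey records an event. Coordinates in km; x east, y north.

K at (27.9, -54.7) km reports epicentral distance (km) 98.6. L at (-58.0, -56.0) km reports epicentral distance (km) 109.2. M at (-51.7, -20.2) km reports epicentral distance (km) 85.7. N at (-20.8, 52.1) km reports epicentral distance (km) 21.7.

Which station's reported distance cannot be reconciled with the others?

M

Solve using three stations at a time. Using K, L, N (subtract circle equations pairwise → linear system) gives (x, y) ≈ (-3.7, 38.7).
Distances from that point to each station vs reported:
  K: calculated 98.6 vs reported 98.6 → residual 0.0 km
  L: calculated 109.2 vs reported 109.2 → residual 0.0 km
  M: calculated 76.0 vs reported 85.7 → residual 9.7 km
  N: calculated 21.7 vs reported 21.7 → residual 0.0 km
K, L, N are mutually consistent (residuals ≈ 0); M is off by 9.7 km.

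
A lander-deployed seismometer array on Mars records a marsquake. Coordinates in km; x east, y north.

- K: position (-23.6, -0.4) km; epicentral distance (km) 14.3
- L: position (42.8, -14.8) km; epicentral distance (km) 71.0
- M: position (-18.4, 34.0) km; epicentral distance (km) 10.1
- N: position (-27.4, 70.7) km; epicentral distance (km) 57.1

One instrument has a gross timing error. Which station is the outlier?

Solve using three stations at a time. Using K, L, N (subtract circle equations pairwise → linear system) gives (x, y) ≈ (-22.2, 13.8).
Distances from that point to each station vs reported:
  K: calculated 14.3 vs reported 14.3 → residual 0.0 km
  L: calculated 71.0 vs reported 71.0 → residual 0.0 km
  M: calculated 20.5 vs reported 10.1 → residual 10.4 km
  N: calculated 57.1 vs reported 57.1 → residual 0.0 km
K, L, N are mutually consistent (residuals ≈ 0); M is off by 10.4 km.

M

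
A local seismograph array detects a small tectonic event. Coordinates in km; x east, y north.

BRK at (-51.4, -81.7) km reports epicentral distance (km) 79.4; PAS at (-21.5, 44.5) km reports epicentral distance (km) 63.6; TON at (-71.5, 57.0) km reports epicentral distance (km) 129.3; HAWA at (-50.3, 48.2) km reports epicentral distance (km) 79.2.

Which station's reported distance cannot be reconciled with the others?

TON

Solve using three stations at a time. Using BRK, PAS, HAWA (subtract circle equations pairwise → linear system) gives (x, y) ≈ (-5.4, -17.0).
Distances from that point to each station vs reported:
  BRK: calculated 79.4 vs reported 79.4 → residual 0.0 km
  PAS: calculated 63.6 vs reported 63.6 → residual 0.0 km
  TON: calculated 99.3 vs reported 129.3 → residual 30.0 km
  HAWA: calculated 79.2 vs reported 79.2 → residual 0.0 km
BRK, PAS, HAWA are mutually consistent (residuals ≈ 0); TON is off by 30.0 km.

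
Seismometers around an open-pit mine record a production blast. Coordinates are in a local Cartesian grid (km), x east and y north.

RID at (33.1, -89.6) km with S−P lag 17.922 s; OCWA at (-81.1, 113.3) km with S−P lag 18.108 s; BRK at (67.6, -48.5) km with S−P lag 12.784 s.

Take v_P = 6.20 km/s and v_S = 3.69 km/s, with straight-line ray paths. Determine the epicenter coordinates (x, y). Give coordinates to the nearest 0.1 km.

Distance from S−P lag: d = Δt · v_P v_S / (v_P − v_S) = Δt · (6.20·3.69)/(6.20−3.69) ≈ 9.1147·Δt.
So d_RID = 163.35, d_OCWA = 165.05, d_BRK = 116.52 km.
Circle about each station: (x − 33.1)² + (y + 89.6)² = 163.35²; (x + 81.1)² + (y − 113.3)² = 165.05²; (x − 67.6)² + (y + 48.5)² = 116.52².
Subtracting pairs of circle equations eliminates x²+y² and gives linear equations (the radical axes):
-228.4 x + 405.8 y = 9732.05
69.0 x + 82.2 y = 10904.55
Solving the 2×2 system: x ≈ 77.5, y ≈ 67.6 km.
Check against RID (with the unrounded x, y): √((x − 33.1)²+(y + 89.6)²) = 163.35 ≈ 163.35 km. ✓

x ≈ 77.5 km, y ≈ 67.6 km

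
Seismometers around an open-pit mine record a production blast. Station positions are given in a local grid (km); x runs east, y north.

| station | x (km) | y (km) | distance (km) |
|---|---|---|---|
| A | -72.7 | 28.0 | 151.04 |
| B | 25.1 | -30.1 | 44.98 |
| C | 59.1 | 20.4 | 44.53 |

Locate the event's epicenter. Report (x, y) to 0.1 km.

x ≈ 69.5 km, y ≈ -22.9 km

Circle about each station: (x + 72.7)² + (y − 28.0)² = 151.04²; (x − 25.1)² + (y + 30.1)² = 44.98²; (x − 59.1)² + (y − 20.4)² = 44.53².
Subtracting the A equation from the B and C equations removes the quadratic terms:
195.6 x − 116.2 y = 16256.61
263.6 x − 15.2 y = 18669.84
Solving the 2×2 system: x ≈ 69.5, y ≈ -22.9 km.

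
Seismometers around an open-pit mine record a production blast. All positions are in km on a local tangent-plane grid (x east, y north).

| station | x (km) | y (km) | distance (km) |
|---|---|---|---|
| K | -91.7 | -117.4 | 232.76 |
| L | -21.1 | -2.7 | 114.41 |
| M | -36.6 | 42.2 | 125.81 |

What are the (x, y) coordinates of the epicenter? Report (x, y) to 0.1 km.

Circle about each station: (x + 91.7)² + (y + 117.4)² = 232.76²; (x + 21.1)² + (y + 2.7)² = 114.41²; (x + 36.6)² + (y − 42.2)² = 125.81².
Subtracting the K equation from the L and M equations removes the quadratic terms:
141.2 x + 229.4 y = 19348.42
110.2 x + 319.2 y = 19277.81
Solving the 2×2 system: x ≈ 88.6, y ≈ 29.8 km.

88.6 km east, 29.8 km north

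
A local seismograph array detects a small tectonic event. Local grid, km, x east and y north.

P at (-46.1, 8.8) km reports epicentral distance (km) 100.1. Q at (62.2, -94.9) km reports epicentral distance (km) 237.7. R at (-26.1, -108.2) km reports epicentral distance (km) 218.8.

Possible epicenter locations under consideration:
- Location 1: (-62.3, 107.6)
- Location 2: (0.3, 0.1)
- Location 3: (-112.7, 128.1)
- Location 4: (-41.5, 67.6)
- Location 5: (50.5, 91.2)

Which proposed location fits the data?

Location 1

For each candidate, compare |candidate − station| to the reported distance:
Location 1: residuals P 0.0, Q 0.0, R 0.0 → max 0.0 km
Location 2: residuals P 52.9, Q 124.3, R 107.3 → max 124.3 km
Location 3: residuals P 36.5, Q 45.7, R 32.9 → max 45.7 km
Location 4: residuals P 41.1, Q 44.9, R 42.3 → max 44.9 km
Location 5: residuals P 26.9, Q 51.2, R 5.2 → max 51.2 km
Only Location 1 has all residuals ≈ 0.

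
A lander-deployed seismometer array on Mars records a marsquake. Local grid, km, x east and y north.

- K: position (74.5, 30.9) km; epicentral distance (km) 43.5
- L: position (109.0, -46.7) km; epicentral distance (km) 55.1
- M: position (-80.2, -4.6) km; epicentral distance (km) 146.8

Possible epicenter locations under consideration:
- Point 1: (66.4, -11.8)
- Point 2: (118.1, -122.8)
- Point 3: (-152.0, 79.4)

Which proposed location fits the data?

Point 1

For each candidate, compare |candidate − station| to the reported distance:
Point 1: residuals K 0.0, L 0.0, M 0.0 → max 0.0 km
Point 2: residuals K 116.3, L 21.5, M 84.1 → max 116.3 km
Point 3: residuals K 188.1, L 234.8, M 36.3 → max 234.8 km
Only Point 1 has all residuals ≈ 0.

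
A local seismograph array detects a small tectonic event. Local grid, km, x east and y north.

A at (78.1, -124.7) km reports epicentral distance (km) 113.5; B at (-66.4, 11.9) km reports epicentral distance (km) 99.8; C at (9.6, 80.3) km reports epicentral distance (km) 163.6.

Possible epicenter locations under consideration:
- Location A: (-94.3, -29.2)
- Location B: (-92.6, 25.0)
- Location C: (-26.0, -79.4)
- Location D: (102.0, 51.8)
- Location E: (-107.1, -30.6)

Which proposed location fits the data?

For each candidate, compare |candidate − station| to the reported distance:
Location A: residuals A 83.6, B 50.1, C 12.7 → max 83.6 km
Location B: residuals A 113.5, B 70.5, C 47.4 → max 113.5 km
Location C: residuals A 0.0, B 0.0, C 0.0 → max 0.0 km
Location D: residuals A 64.6, B 73.3, C 66.9 → max 73.3 km
Location E: residuals A 94.2, B 41.0, C 2.6 → max 94.2 km
Only Location C has all residuals ≈ 0.

Location C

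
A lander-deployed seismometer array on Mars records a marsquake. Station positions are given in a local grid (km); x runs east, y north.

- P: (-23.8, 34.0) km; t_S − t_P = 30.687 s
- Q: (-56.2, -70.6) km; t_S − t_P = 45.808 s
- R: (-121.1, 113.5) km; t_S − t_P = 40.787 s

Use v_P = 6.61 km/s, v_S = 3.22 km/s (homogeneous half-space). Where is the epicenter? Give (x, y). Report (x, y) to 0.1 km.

x ≈ 132.9 km, y ≈ 146.1 km

Distance from S−P lag: d = Δt · v_P v_S / (v_P − v_S) = Δt · (6.61·3.22)/(6.61−3.22) ≈ 6.2785·Δt.
So d_P = 192.67, d_Q = 287.61, d_R = 256.08 km.
Circle about each station: (x + 23.8)² + (y − 34.0)² = 192.67²; (x + 56.2)² + (y + 70.6)² = 287.61²; (x + 121.1)² + (y − 113.5)² = 256.08².
Subtracting the P equation from the Q and R equations removes the quadratic terms:
-64.8 x − 209.2 y = -39177.42
-194.6 x + 159.0 y = -2630.22
Solving the 2×2 system: x ≈ 132.9, y ≈ 146.1 km.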